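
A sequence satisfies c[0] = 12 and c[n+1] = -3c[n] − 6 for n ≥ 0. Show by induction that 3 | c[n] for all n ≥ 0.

Base case: c[0] = 12 = 3·4, so 3 | c[0].
Assume 3 | c[r], so c[r] = 3t for some integer t.
Then c[r+1] = -3c[r] − 6 = -3·(3t) − 6 = 3(-3t − 2), so 3 | c[r+1].
So the property holds for r+1, and by induction 3 | c[n] for all n ≥ 0.

3 | c[n]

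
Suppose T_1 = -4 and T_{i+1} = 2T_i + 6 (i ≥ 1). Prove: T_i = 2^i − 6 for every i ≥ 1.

Base case: T_1 = -4, and 2^1 − 6 = 2 − 6 = -4.
Assume T_r = 2^r − 6 for some r ≥ 1.
Then T_{r+1} = 2T_r + 6 = 2·(2^r − 6) + 6 = 2^{r+1} − 12 + 6 = 2^{r+1} − 6.
Hence T_i = 2^i − 6 for every i ≥ 1, by induction.

T_i = 2^i − 6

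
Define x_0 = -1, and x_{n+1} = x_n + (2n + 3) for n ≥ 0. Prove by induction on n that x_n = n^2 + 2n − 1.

Base case: x_0 = -1, and 0^2 + 2·0 − 1 = -1.
Assume x_k = k^2 + 2k − 1.
Then x_{k+1} = x_k + (2k + 3) = (k^2 + 2k − 1) + (2k + 3) = k^2 + 4k + 2,
and (k+1)^2 + 2·(k+1) − 1 = k^2 + 4k + 2.
By induction, x_n = n^2 + 2n − 1 for all n ≥ 0.

x_n = n^2 + 2n − 1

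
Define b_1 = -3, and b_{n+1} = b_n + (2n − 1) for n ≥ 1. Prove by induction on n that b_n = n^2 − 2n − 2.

Base case: b_1 = -3, and 1^2 − 2·1 − 2 = -3.
Assume b_m = m^2 − 2m − 2.
Then b_{m+1} = b_m + (2m − 1) = (m^2 − 2m − 2) + (2m − 1) = m^2 − 3,
and (m+1)^2 − 2·(m+1) − 2 = m^2 − 3.
Hence b_n = n^2 − 2n − 2 for every n ≥ 1, by induction.

b_n = n^2 − 2n − 2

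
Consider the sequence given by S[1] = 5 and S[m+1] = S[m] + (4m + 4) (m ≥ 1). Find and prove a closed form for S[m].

Claim: S[m] = 2m^2 + 2m + 1.

Base case: S[1] = 5, and 2·1^2 + 2·1 + 1 = 5.
Assume S[r] = 2r^2 + 2r + 1.
Then S[r+1] = S[r] + (4r + 4) = (2r^2 + 2r + 1) + (4r + 4) = 2r^2 + 6r + 5,
and 2·(r+1)^2 + 2·(r+1) + 1 = 2r^2 + 6r + 5.
Hence S[m] = 2m^2 + 2m + 1 for every m ≥ 1, by induction.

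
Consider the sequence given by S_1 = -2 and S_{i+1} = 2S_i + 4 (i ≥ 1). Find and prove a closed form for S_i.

Claim: S_i = 2^i − 4.

Base case: S_1 = -2, and 2^1 − 4 = 2 − 4 = -2.
Assume S_m = 2^m − 4 for some m ≥ 1.
Then S_{m+1} = 2S_m + 4 = 2·(2^m − 4) + 4 = 2^{m+1} − 8 + 4 = 2^{m+1} − 4.
So the formula holds for m+1, and by induction S_i = 2^i − 4 for all i ≥ 1.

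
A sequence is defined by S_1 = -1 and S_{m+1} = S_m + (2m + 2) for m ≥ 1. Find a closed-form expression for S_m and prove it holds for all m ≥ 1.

Claim: S_m = m^2 + m − 3.

Base case: S_1 = -1, and 1^2 + 1 − 3 = -1.
Assume S_j = j^2 + j − 3.
Then S_{j+1} = S_j + (2j + 2) = (j^2 + j − 3) + (2j + 2) = j^2 + 3j − 1,
and (j+1)^2 + (j+1) − 3 = j^2 + 3j − 1.
By induction, S_m = m^2 + m − 3 for all m ≥ 1.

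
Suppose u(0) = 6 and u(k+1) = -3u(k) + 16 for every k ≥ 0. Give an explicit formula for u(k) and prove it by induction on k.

Claim: u(k) = 2·(-3)^k + 4.

Base case: u(0) = 6, and 2·(-3)^0 + 4 = 2 + 4 = 6.
Assume u(j) = 2·(-3)^j + 4 for some j ≥ 0.
Then u(j+1) = -3u(j) + 16 = -3·(2·(-3)^j + 4) + 16 = -6·(-3)^j − 12 + 16 = 2·(-3)^{j+1} + 4.
By induction, u(k) = 2·(-3)^k + 4 for all k ≥ 0.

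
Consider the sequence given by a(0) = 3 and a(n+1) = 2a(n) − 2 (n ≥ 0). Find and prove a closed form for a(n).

Claim: a(n) = 2^n + 2.

Base case: a(0) = 3, and 2^0 + 2 = 1 + 2 = 3.
Assume a(j) = 2^j + 2 for some j ≥ 0.
Then a(j+1) = 2a(j) − 2 = 2·(2^j + 2) − 2 = 2^{j+1} + 4 − 2 = 2^{j+1} + 2.
So the formula holds for j+1, and by induction a(n) = 2^n + 2 for all n ≥ 0.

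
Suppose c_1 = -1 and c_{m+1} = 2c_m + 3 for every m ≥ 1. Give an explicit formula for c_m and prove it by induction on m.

Claim: c_m = 2^m − 3.

Base case: c_1 = -1, and 2^1 − 3 = 2 − 3 = -1.
Assume c_k = 2^k − 3 for some k ≥ 1.
Then c_{k+1} = 2c_k + 3 = 2·(2^k − 3) + 3 = 2^{k+1} − 6 + 3 = 2^{k+1} − 3.
Hence c_m = 2^m − 3 for every m ≥ 1, by induction.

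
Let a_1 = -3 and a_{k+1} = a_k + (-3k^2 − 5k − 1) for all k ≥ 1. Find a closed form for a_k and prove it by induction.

Claim: a_k = -k^3 − k^2 + k − 2.

Base case: a_1 = -3, and -1^3 − 1^2 + 1 − 2 = -3.
Assume a_j = -j^3 − j^2 + j − 2.
Then a_{j+1} = a_j + (-3j^2 − 5j − 1) = (-j^3 − j^2 + j − 2) + (-3j^2 − 5j − 1) = -j^3 − 4j^2 − 4j − 3,
and -(j+1)^3 − (j+1)^2 + (j+1) − 2 = -j^3 − 4j^2 − 4j − 3.
This completes the inductive step, so a_k = -k^3 − k^2 + k − 2 for all k ≥ 1.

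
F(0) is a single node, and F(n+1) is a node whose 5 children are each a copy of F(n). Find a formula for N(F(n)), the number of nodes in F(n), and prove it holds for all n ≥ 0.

Claim: N(F(n)) = (5^{n+1} − 1)/4.

Base case: N(F(0)) = 1, and (5^{0+1} − 1)/4 = 1.
Assume N(F(k)) = (5^{k+1} − 1)/4.
Then N(F(k+1)) = 1 + 5N(F(k)) = 1 + 5·(5^{k+1} − 1)/4 = 1 + (5^{k+2} − 5)/4 = (4 + 5^{k+2} − 5)/4 = (5^{k+2} − 1)/4.
By induction, N(F(n)) = (5^{n+1} − 1)/4 for all n ≥ 0.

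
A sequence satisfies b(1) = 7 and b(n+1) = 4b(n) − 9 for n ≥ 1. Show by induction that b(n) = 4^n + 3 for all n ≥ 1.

Base case: b(1) = 7, and 4^1 + 3 = 4 + 3 = 7.
Assume b(m) = 4^m + 3 for some m ≥ 1.
Then b(m+1) = 4b(m) − 9 = 4·(4^m + 3) − 9 = 4^{m+1} + 12 − 9 = 4^{m+1} + 3.
This completes the inductive step, so b(n) = 4^n + 3 for all n ≥ 1.

b(n) = 4^n + 3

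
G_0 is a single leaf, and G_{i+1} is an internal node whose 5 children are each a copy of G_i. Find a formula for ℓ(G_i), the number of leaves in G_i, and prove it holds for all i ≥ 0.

Claim: ℓ(G_i) = 5^i.

Base case: ℓ(G_0) = 1, and 5^0 = 1.
Assume ℓ(G_m) = 5^m.
Then ℓ(G_{m+1}) = 5·ℓ(G_m) = 5·5^m = 5^{m+1}.
This completes the inductive step, so ℓ(G_i) = 5^i for all i ≥ 0.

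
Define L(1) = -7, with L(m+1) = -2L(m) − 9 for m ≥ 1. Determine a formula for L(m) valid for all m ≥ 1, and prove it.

Claim: L(m) = 2·(-2)^m − 3.

Base case: L(1) = -7, and 2·(-2)^1 − 3 = -4 − 3 = -7.
Assume L(k) = 2·(-2)^k − 3 for some k ≥ 1.
Then L(k+1) = -2L(k) − 9 = -2·(2·(-2)^k − 3) − 9 = -4·(-2)^k + 6 − 9 = 2·(-2)^{k+1} − 3.
By induction, L(m) = 2·(-2)^m − 3 for all m ≥ 1.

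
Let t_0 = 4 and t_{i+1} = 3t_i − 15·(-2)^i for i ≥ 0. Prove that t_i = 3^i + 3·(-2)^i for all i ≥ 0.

Base case: t_0 = 4, and 3^0 + 3·(-2)^0 = 1 + 3 = 4.
Assume t_j = 3^j + 3·(-2)^j for some j ≥ 0.
Then t_{j+1} = 3t_j − 15·(-2)^j = 3·(3^j + 3·(-2)^j) − 15·(-2)^j = 3^{j+1} + 9·(-2)^j − 15·(-2)^j = 3^{j+1} − 6·(-2)^j = 3^{j+1} + 3·(-2)^{j+1}.
Hence t_i = 3^i + 3·(-2)^i for every i ≥ 0, by induction.

t_i = 3^i + 3·(-2)^i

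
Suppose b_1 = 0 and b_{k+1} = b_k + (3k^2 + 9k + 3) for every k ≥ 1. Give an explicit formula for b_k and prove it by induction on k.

Claim: b_k = k^3 + 3k^2 − k − 3.

Base case: b_1 = 0, and 1^3 + 3·1^2 − 1 − 3 = 0.
Assume b_r = r^3 + 3r^2 − r − 3.
Then b_{r+1} = b_r + (3r^2 + 9r + 3) = (r^3 + 3r^2 − r − 3) + (3r^2 + 9r + 3) = r^3 + 6r^2 + 8r,
and (r+1)^3 + 3·(r+1)^2 − (r+1) − 3 = r^3 + 6r^2 + 8r.
Hence b_k = k^3 + 3k^2 − k − 3 for every k ≥ 1, by induction.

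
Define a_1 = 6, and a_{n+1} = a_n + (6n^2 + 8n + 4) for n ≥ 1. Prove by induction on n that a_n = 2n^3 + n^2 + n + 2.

Base case: a_1 = 6, and 2·1^3 + 1^2 + 1 + 2 = 6.
Assume a_m = 2m^3 + m^2 + m + 2.
Then a_{m+1} = a_m + (6m^2 + 8m + 4) = (2m^3 + m^2 + m + 2) + (6m^2 + 8m + 4) = 2m^3 + 7m^2 + 9m + 6,
and 2·(m+1)^3 + (m+1)^2 + (m+1) + 2 = 2m^3 + 7m^2 + 9m + 6.
By induction, a_n = 2n^3 + n^2 + n + 2 for all n ≥ 1.

a_n = 2n^3 + n^2 + n + 2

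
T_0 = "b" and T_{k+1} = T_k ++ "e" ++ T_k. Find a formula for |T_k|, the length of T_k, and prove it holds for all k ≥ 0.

Claim: |T_k| = 2^{k+1} − 1.

Base case: |T_0| = 1, and 2^{0+1} − 1 = 1.
Assume |T_j| = 2^{j+1} − 1.
Then |T_{j+1}| = |T_j| + 1 + |T_j| = 2|T_j| + 1 = 2(2^{j+1} − 1) + 1 = 2^{j+2} − 2 + 1 = 2^{j+2} − 1.
This completes the inductive step, so |T_k| = 2^{k+1} − 1 for all k ≥ 0.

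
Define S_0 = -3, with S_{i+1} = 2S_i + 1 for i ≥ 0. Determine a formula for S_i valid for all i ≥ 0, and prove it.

Claim: S_i = -2^{i+1} − 1.

Base case: S_0 = -3, and -2^{0+1} − 1 = -2 − 1 = -3.
Assume S_r = -2^{r+1} − 1 for some r ≥ 0.
Then S_{r+1} = 2S_r + 1 = 2·(-2^{r+1} − 1) + 1 = -2^{r+2} − 2 + 1 = -2^{r+2} − 1.
By induction, S_i = -2^{i+1} − 1 for all i ≥ 0.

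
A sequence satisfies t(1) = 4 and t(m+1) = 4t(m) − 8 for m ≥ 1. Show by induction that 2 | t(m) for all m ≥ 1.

Base case: t(1) = 4 = 2·2, so 2 | t(1).
Assume 2 | t(j), so t(j) = 2s for some integer s.
Then t(j+1) = 4t(j) − 8 = 4·(2s) − 8 = 2(4s − 4), so 2 | t(j+1).
By induction, 2 | t(m) for all m ≥ 1.

2 | t(m)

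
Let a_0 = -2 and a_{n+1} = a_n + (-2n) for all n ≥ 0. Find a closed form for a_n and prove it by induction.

Claim: a_n = -n^2 + n − 2.

Base case: a_0 = -2, and -0^2 + 0 − 2 = -2.
Assume a_m = -m^2 + m − 2.
Then a_{m+1} = a_m + (-2m) = (-m^2 + m − 2) + (-2m) = -m^2 − m − 2,
and -(m+1)^2 + (m+1) − 2 = -m^2 − m − 2.
Hence a_n = -n^2 + n − 2 for every n ≥ 0, by induction.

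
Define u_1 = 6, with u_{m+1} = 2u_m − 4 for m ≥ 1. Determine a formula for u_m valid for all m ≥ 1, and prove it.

Claim: u_m = 2^m + 4.

Base case: u_1 = 6, and 2^1 + 4 = 2 + 4 = 6.
Assume u_r = 2^r + 4 for some r ≥ 1.
Then u_{r+1} = 2u_r − 4 = 2·(2^r + 4) − 4 = 2^{r+1} + 8 − 4 = 2^{r+1} + 4.
Hence u_m = 2^m + 4 for every m ≥ 1, by induction.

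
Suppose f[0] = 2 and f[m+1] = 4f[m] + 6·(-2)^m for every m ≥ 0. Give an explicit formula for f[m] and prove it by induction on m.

Claim: f[m] = 3·4^m − (-2)^m.

Base case: f[0] = 2, and 3·4^0 − (-2)^0 = 3 − 1 = 2.
Assume f[r] = 3·4^r − (-2)^r for some r ≥ 0.
Then f[r+1] = 4f[r] + 6·(-2)^r = 4·(3·4^r − (-2)^r) + 6·(-2)^r = 3·4^{r+1} − 4·(-2)^r + 6·(-2)^r = 3·4^{r+1} + 2·(-2)^r = 3·4^{r+1} − (-2)^{r+1}.
This completes the inductive step, so f[m] = 3·4^m − (-2)^m for all m ≥ 0.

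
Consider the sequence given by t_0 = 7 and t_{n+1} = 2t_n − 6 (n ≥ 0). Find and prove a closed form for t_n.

Claim: t_n = 2^n + 6.

Base case: t_0 = 7, and 2^0 + 6 = 1 + 6 = 7.
Assume t_k = 2^k + 6 for some k ≥ 0.
Then t_{k+1} = 2t_k − 6 = 2·(2^k + 6) − 6 = 2^{k+1} + 12 − 6 = 2^{k+1} + 6.
This completes the inductive step, so t_n = 2^n + 6 for all n ≥ 0.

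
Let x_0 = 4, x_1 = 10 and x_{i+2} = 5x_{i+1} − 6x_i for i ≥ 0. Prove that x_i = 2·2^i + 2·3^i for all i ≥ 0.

Base cases: x_0 = 4 and 2·2^0 + 2·3^0 = 4; x_1 = 10 and 2·2^1 + 2·3^1 = 10.
Assume x_j = 2·2^j + 2·3^j for all 0 ≤ j ≤ m, where m ≥ 1.
Then x_{m+1} = 5x_m − 6x_{m−1} = 5·(2·2^m + 2·3^m) − 6·(2·2^{m−1} + 2·3^{m−1}) = 2·(5·2 − 6)2^{m−1} + 2·(5·3 − 6)3^{m−1} = 8·2^{m−1} + 18·3^{m−1} = 2·2^{m+1} + 2·3^{m+1}.
Hence x_i = 2·2^i + 2·3^i for every i ≥ 0, by strong induction.

x_i = 2·2^i + 2·3^i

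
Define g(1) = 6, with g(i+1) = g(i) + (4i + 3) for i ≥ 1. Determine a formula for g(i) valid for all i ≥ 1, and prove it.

Claim: g(i) = 2i^2 + i + 3.

Base case: g(1) = 6, and 2·1^2 + 1 + 3 = 6.
Assume g(m) = 2m^2 + m + 3.
Then g(m+1) = g(m) + (4m + 3) = (2m^2 + m + 3) + (4m + 3) = 2m^2 + 5m + 6,
and 2·(m+1)^2 + (m+1) + 3 = 2m^2 + 5m + 6.
By induction, g(i) = 2i^2 + i + 3 for all i ≥ 1.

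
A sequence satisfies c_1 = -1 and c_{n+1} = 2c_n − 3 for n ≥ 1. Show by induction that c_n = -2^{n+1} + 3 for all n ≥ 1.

Base case: c_1 = -1, and -2^{1+1} + 3 = -4 + 3 = -1.
Assume c_r = -2^{r+1} + 3 for some r ≥ 1.
Then c_{r+1} = 2c_r − 3 = 2·(-2^{r+1} + 3) − 3 = -2^{r+2} + 6 − 3 = -2^{r+2} + 3.
By induction, c_n = -2^{n+1} + 3 for all n ≥ 1.

c_n = -2^{n+1} + 3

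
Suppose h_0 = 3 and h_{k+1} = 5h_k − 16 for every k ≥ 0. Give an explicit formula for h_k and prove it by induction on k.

Claim: h_k = -5^k + 4.

Base case: h_0 = 3, and -5^0 + 4 = -1 + 4 = 3.
Assume h_m = -5^m + 4 for some m ≥ 0.
Then h_{m+1} = 5h_m − 16 = 5·(-5^m + 4) − 16 = -5^{m+1} + 20 − 16 = -5^{m+1} + 4.
By induction, h_k = -5^k + 4 for all k ≥ 0.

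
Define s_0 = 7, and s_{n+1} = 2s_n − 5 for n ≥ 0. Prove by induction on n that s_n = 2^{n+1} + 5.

Base case: s_0 = 7, and 2^{0+1} + 5 = 2 + 5 = 7.
Assume s_j = 2^{j+1} + 5 for some j ≥ 0.
Then s_{j+1} = 2s_j − 5 = 2·(2^{j+1} + 5) − 5 = 2^{j+2} + 10 − 5 = 2^{j+2} + 5.
This completes the inductive step, so s_n = 2^{n+1} + 5 for all n ≥ 0.

s_n = 2^{n+1} + 5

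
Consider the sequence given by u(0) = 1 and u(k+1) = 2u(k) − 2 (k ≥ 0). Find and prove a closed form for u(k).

Claim: u(k) = -2^k + 2.

Base case: u(0) = 1, and -2^0 + 2 = -1 + 2 = 1.
Assume u(j) = -2^j + 2 for some j ≥ 0.
Then u(j+1) = 2u(j) − 2 = 2·(-2^j + 2) − 2 = -2^{j+1} + 4 − 2 = -2^{j+1} + 2.
This completes the inductive step, so u(k) = -2^k + 2 for all k ≥ 0.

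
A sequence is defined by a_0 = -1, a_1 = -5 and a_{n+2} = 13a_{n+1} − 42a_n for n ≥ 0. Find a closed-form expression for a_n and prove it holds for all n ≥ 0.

Claim: a_n = 7^n − 2·6^n.

Base cases: a_0 = -1 and 7^0 − 2·6^0 = -1; a_1 = -5 and 7^1 − 2·6^1 = -5.
Assume a_i = 7^i − 2·6^i for all 0 ≤ i ≤ j, where j ≥ 1.
Then a_{j+1} = 13a_j − 42a_{j−1} = 13·(7^j − 2·6^j) − 42·(7^{j−1} − 2·6^{j−1}) = (13·7 − 42)7^{j−1} − 2·(13·6 − 42)6^{j−1} = 49·7^{j−1} − 72·6^{j−1} = 7^{j+1} − 2·6^{j+1}.
Hence a_n = 7^n − 2·6^n for every n ≥ 0, by strong induction.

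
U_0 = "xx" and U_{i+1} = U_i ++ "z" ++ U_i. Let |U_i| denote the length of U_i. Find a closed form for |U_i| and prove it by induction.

Claim: |U_i| = 3·2^i − 1.

Base case: |U_0| = 2, and 3·2^0 − 1 = 2.
Assume |U_j| = 3·2^j − 1.
Then |U_{j+1}| = |U_j| + 1 + |U_j| = 2|U_j| + 1 = 2(3·2^j − 1) + 1 = 3·2^{j+1} − 2 + 1 = 3·2^{j+1} − 1.
This completes the inductive step, so |U_i| = 3·2^i − 1 for all i ≥ 0.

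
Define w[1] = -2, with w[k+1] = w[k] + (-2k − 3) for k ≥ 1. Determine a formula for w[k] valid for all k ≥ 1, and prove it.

Claim: w[k] = -k^2 − 2k + 1.

Base case: w[1] = -2, and -1^2 − 2·1 + 1 = -2.
Assume w[j] = -j^2 − 2j + 1.
Then w[j+1] = w[j] + (-2j − 3) = (-j^2 − 2j + 1) + (-2j − 3) = -j^2 − 4j − 2,
and -(j+1)^2 − 2·(j+1) + 1 = -j^2 − 4j − 2.
Hence w[k] = -k^2 − 2k + 1 for every k ≥ 1, by induction.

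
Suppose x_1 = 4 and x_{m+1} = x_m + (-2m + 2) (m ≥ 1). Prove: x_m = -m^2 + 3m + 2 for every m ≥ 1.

Base case: x_1 = 4, and -1^2 + 3·1 + 2 = 4.
Assume x_j = -j^2 + 3j + 2.
Then x_{j+1} = x_j + (-2j + 2) = (-j^2 + 3j + 2) + (-2j + 2) = -j^2 + j + 4,
and -(j+1)^2 + 3·(j+1) + 2 = -j^2 + j + 4.
This completes the inductive step, so x_m = -m^2 + 3m + 2 for all m ≥ 1.

x_m = -m^2 + 3m + 2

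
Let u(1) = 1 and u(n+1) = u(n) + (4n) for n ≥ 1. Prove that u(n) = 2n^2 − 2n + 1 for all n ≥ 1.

Base case: u(1) = 1, and 2·1^2 − 2·1 + 1 = 1.
Assume u(m) = 2m^2 − 2m + 1.
Then u(m+1) = u(m) + (4m) = (2m^2 − 2m + 1) + (4m) = 2m^2 + 2m + 1,
and 2·(m+1)^2 − 2·(m+1) + 1 = 2m^2 + 2m + 1.
By induction, u(n) = 2n^2 − 2n + 1 for all n ≥ 1.

u(n) = 2n^2 − 2n + 1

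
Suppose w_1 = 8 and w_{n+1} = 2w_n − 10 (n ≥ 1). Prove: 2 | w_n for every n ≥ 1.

Base case: w_1 = 8 = 2·4, so 2 | w_1.
Assume 2 | w_r, so w_r = 2t for some integer t.
Then w_{r+1} = 2w_r − 10 = 2·(2t) − 10 = 2(2t − 5), so 2 | w_{r+1}.
This completes the inductive step, so 2 | w_n for all n ≥ 1.

2 | w_n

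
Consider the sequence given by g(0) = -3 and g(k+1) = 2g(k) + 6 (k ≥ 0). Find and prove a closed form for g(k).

Claim: g(k) = 3·2^k − 6.

Base case: g(0) = -3, and 3·2^0 − 6 = 3 − 6 = -3.
Assume g(m) = 3·2^m − 6 for some m ≥ 0.
Then g(m+1) = 2g(m) + 6 = 2·(3·2^m − 6) + 6 = 6·2^m − 12 + 6 = 3·2^{m+1} − 6.
So the formula holds for m+1, and by induction g(k) = 3·2^k − 6 for all k ≥ 0.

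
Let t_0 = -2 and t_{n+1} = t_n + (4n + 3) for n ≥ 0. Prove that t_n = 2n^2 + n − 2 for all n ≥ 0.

Base case: t_0 = -2, and 2·0^2 + 0 − 2 = -2.
Assume t_m = 2m^2 + m − 2.
Then t_{m+1} = t_m + (4m + 3) = (2m^2 + m − 2) + (4m + 3) = 2m^2 + 5m + 1,
and 2·(m+1)^2 + (m+1) − 2 = 2m^2 + 5m + 1.
By induction, t_n = 2n^2 + n − 2 for all n ≥ 0.

t_n = 2n^2 + n − 2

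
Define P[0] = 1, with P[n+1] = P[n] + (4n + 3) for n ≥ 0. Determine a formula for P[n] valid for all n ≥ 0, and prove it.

Claim: P[n] = 2n^2 + n + 1.

Base case: P[0] = 1, and 2·0^2 + 0 + 1 = 1.
Assume P[j] = 2j^2 + j + 1.
Then P[j+1] = P[j] + (4j + 3) = (2j^2 + j + 1) + (4j + 3) = 2j^2 + 5j + 4,
and 2·(j+1)^2 + (j+1) + 1 = 2j^2 + 5j + 4.
This completes the inductive step, so P[n] = 2n^2 + n + 1 for all n ≥ 0.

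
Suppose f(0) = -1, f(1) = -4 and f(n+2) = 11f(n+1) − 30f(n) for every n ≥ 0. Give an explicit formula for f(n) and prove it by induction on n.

Claim: f(n) = 6^n − 2·5^n.

Base cases: f(0) = -1 and 6^0 − 2·5^0 = -1; f(1) = -4 and 6^1 − 2·5^1 = -4.
Assume f(j) = 6^j − 2·5^j for all 0 ≤ j ≤ k, where k ≥ 1.
Then f(k+1) = 11f(k) − 30f(k−1) = 11·(6^k − 2·5^k) − 30·(6^{k−1} − 2·5^{k−1}) = (11·6 − 30)6^{k−1} − 2·(11·5 − 30)5^{k−1} = 36·6^{k−1} − 50·5^{k−1} = 6^{k+1} − 2·5^{k+1}.
Hence f(n) = 6^n − 2·5^n for every n ≥ 0, by strong induction.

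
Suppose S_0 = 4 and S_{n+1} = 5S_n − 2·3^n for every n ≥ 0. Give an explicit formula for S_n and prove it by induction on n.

Claim: S_n = 3·5^n + 3^n.

Base case: S_0 = 4, and 3·5^0 + 3^0 = 3 + 1 = 4.
Assume S_j = 3·5^j + 3^j for some j ≥ 0.
Then S_{j+1} = 5S_j − 2·3^j = 5·(3·5^j + 3^j) − 2·3^j = 3·5^{j+1} + 5·3^j − 2·3^j = 3·5^{j+1} + 3·3^j = 3·5^{j+1} + 3^{j+1}.
By induction, S_n = 3·5^n + 3^n for all n ≥ 0.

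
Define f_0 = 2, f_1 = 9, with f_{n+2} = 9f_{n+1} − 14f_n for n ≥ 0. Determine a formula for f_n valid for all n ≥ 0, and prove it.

Claim: f_n = 7^n + 2^n.

Base cases: f_0 = 2 and 7^0 + 2^0 = 2; f_1 = 9 and 7^1 + 2^1 = 9.
Assume f_j = 7^j + 2^j for all 0 ≤ j ≤ r, where r ≥ 1.
Then f_{r+1} = 9f_r − 14f_{r−1} = 9·(7^r + 2^r) − 14·(7^{r−1} + 2^{r−1}) = (9·7 − 14)7^{r−1} + (9·2 − 14)2^{r−1} = 49·7^{r−1} + 4·2^{r−1} = 7^{r+1} + 2^{r+1}.
By strong induction, f_n = 7^n + 2^n for all n ≥ 0.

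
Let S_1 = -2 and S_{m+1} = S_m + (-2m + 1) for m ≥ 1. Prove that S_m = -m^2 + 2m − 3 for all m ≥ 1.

Base case: S_1 = -2, and -1^2 + 2·1 − 3 = -2.
Assume S_k = -k^2 + 2k − 3.
Then S_{k+1} = S_k + (-2k + 1) = (-k^2 + 2k − 3) + (-2k + 1) = -k^2 − 2,
and -(k+1)^2 + 2·(k+1) − 3 = -k^2 − 2.
Hence S_m = -m^2 + 2m − 3 for every m ≥ 1, by induction.

S_m = -m^2 + 2m − 3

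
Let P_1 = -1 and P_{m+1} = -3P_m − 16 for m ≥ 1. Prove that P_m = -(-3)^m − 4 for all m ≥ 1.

Base case: P_1 = -1, and -(-3)^1 − 4 = 3 − 4 = -1.
Assume P_k = -(-3)^k − 4 for some k ≥ 1.
Then P_{k+1} = -3P_k − 16 = -3·(-(-3)^k − 4) − 16 = 3·(-3)^k + 12 − 16 = -(-3)^{k+1} − 4.
So the formula holds for k+1, and by induction P_m = -(-3)^m − 4 for all m ≥ 1.

P_m = -(-3)^m − 4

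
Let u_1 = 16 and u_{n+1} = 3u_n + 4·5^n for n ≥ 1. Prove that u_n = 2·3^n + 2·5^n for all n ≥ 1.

Base case: u_1 = 16, and 2·3^1 + 2·5^1 = 6 + 10 = 16.
Assume u_r = 2·3^r + 2·5^r for some r ≥ 1.
Then u_{r+1} = 3u_r + 4·5^r = 3·(2·3^r + 2·5^r) + 4·5^r = 2·3^{r+1} + 6·5^r + 4·5^r = 2·3^{r+1} + 10·5^r = 2·3^{r+1} + 2·5^{r+1}.
So the formula holds for r+1, and by induction u_n = 2·3^n + 2·5^n for all n ≥ 1.

u_n = 2·3^n + 2·5^n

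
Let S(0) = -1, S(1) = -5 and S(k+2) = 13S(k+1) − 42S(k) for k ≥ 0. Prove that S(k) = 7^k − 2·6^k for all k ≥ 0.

Base cases: S(0) = -1 and 7^0 − 2·6^0 = -1; S(1) = -5 and 7^1 − 2·6^1 = -5.
Assume S(j) = 7^j − 2·6^j for all 0 ≤ j ≤ r, where r ≥ 1.
Then S(r+1) = 13S(r) − 42S(r−1) = 13·(7^r − 2·6^r) − 42·(7^{r−1} − 2·6^{r−1}) = (13·7 − 42)7^{r−1} − 2·(13·6 − 42)6^{r−1} = 49·7^{r−1} − 72·6^{r−1} = 7^{r+1} − 2·6^{r+1}.
This completes the inductive step, so S(k) = 7^k − 2·6^k for all k ≥ 0.

S(k) = 7^k − 2·6^k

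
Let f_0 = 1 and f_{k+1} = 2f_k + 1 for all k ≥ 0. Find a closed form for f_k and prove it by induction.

Claim: f_k = 2^{k+1} − 1.

Base case: f_0 = 1, and 2^{0+1} − 1 = 2 − 1 = 1.
Assume f_j = 2^{j+1} − 1 for some j ≥ 0.
Then f_{j+1} = 2f_j + 1 = 2·(2^{j+1} − 1) + 1 = 2^{j+2} − 2 + 1 = 2^{j+2} − 1.
Hence f_k = 2^{k+1} − 1 for every k ≥ 0, by induction.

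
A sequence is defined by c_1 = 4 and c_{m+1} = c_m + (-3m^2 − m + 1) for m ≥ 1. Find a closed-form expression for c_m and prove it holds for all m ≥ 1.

Claim: c_m = -m^3 + m^2 + m + 3.

Base case: c_1 = 4, and -1^3 + 1^2 + 1 + 3 = 4.
Assume c_j = -j^3 + j^2 + j + 3.
Then c_{j+1} = c_j + (-3j^2 − j + 1) = (-j^3 + j^2 + j + 3) + (-3j^2 − j + 1) = -j^3 − 2j^2 + 4,
and -(j+1)^3 + (j+1)^2 + (j+1) + 3 = -j^3 − 2j^2 + 4.
This completes the inductive step, so c_m = -m^3 + m^2 + m + 3 for all m ≥ 1.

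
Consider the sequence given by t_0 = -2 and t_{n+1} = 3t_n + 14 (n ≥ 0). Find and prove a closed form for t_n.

Claim: t_n = 5·3^n − 7.

Base case: t_0 = -2, and 5·3^0 − 7 = 5 − 7 = -2.
Assume t_k = 5·3^k − 7 for some k ≥ 0.
Then t_{k+1} = 3t_k + 14 = 3·(5·3^k − 7) + 14 = 15·3^k − 21 + 14 = 5·3^{k+1} − 7.
This completes the inductive step, so t_n = 5·3^n − 7 for all n ≥ 0.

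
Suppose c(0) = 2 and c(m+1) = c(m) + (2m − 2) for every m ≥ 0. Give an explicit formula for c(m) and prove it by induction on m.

Claim: c(m) = m^2 − 3m + 2.

Base case: c(0) = 2, and 0^2 − 3·0 + 2 = 2.
Assume c(j) = j^2 − 3j + 2.
Then c(j+1) = c(j) + (2j − 2) = (j^2 − 3j + 2) + (2j − 2) = j^2 − j,
and (j+1)^2 − 3·(j+1) + 2 = j^2 − j.
By induction, c(m) = m^2 − 3m + 2 for all m ≥ 0.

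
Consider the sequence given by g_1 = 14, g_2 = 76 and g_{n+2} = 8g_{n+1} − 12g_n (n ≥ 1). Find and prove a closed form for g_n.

Claim: g_n = 2^n + 2·6^n.

Base cases: g_1 = 14 and 2^1 + 2·6^1 = 14; g_2 = 76 and 2^2 + 2·6^2 = 76.
Assume g_j = 2^j + 2·6^j for all 1 ≤ j ≤ r, where r ≥ 2.
Then g_{r+1} = 8g_r − 12g_{r−1} = 8·(2^r + 2·6^r) − 12·(2^{r−1} + 2·6^{r−1}) = (8·2 − 12)2^{r−1} + 2·(8·6 − 12)6^{r−1} = 4·2^{r−1} + 72·6^{r−1} = 2^{r+1} + 2·6^{r+1}.
So the formula holds for r+1, and by strong induction g_n = 2^n + 2·6^n for all n ≥ 1.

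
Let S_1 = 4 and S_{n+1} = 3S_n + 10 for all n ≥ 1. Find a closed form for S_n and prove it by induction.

Claim: S_n = 3^{n+1} − 5.

Base case: S_1 = 4, and 3^{1+1} − 5 = 9 − 5 = 4.
Assume S_j = 3^{j+1} − 5 for some j ≥ 1.
Then S_{j+1} = 3S_j + 10 = 3·(3^{j+1} − 5) + 10 = 3^{j+2} − 15 + 10 = 3^{j+2} − 5.
By induction, S_n = 3^{n+1} − 5 for all n ≥ 1.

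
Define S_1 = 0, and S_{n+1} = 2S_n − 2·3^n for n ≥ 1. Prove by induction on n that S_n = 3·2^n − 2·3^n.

Base case: S_1 = 0, and 3·2^1 − 2·3^1 = 6 − 6 = 0.
Assume S_k = 3·2^k − 2·3^k for some k ≥ 1.
Then S_{k+1} = 2S_k − 2·3^k = 2·(3·2^k − 2·3^k) − 2·3^k = 3·2^{k+1} − 4·3^k − 2·3^k = 3·2^{k+1} − 6·3^k = 3·2^{k+1} − 2·3^{k+1}.
By induction, S_n = 3·2^n − 2·3^n for all n ≥ 1.

S_n = 3·2^n − 2·3^n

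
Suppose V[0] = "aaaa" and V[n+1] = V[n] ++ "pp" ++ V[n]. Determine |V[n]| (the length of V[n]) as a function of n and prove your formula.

Claim: |V[n]| = 6·2^n − 2.

Base case: |V[0]| = 4, and 6·2^0 − 2 = 4.
Assume |V[m]| = 6·2^m − 2.
Then |V[m+1]| = |V[m]| + 2 + |V[m]| = 2|V[m]| + 2 = 2(6·2^m − 2) + 2 = 6·2^{m+1} − 4 + 2 = 6·2^{m+1} − 2.
By induction, |V[n]| = 6·2^n − 2 for all n ≥ 0.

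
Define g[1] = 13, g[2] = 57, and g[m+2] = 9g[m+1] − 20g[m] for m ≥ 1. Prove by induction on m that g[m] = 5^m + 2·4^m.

Base cases: g[1] = 13 and 5^1 + 2·4^1 = 13; g[2] = 57 and 5^2 + 2·4^2 = 57.
Assume g[j] = 5^j + 2·4^j for all 1 ≤ j ≤ r, where r ≥ 2.
Then g[r+1] = 9g[r] − 20g[r−1] = 9·(5^r + 2·4^r) − 20·(5^{r−1} + 2·4^{r−1}) = (9·5 − 20)5^{r−1} + 2·(9·4 − 20)4^{r−1} = 25·5^{r−1} + 32·4^{r−1} = 5^{r+1} + 2·4^{r+1}.
This completes the inductive step, so g[m] = 5^m + 2·4^m for all m ≥ 1.

g[m] = 5^m + 2·4^m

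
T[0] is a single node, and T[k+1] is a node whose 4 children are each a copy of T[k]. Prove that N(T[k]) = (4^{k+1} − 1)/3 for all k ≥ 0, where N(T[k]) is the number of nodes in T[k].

Base case: N(T[0]) = 1, and (4^{0+1} − 1)/3 = 1.
Assume N(T[r]) = (4^{r+1} − 1)/3.
Then N(T[r+1]) = 1 + 4N(T[r]) = 1 + 4·(4^{r+1} − 1)/3 = 1 + (4^{r+2} − 4)/3 = (3 + 4^{r+2} − 4)/3 = (4^{r+2} − 1)/3.
So the formula holds for r+1, and by induction N(T[k]) = (4^{k+1} − 1)/3 for all k ≥ 0.

N(T[k]) = (4^{k+1} − 1)/3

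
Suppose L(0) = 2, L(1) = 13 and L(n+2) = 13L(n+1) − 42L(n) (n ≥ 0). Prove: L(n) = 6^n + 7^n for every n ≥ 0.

Base cases: L(0) = 2 and 6^0 + 7^0 = 2; L(1) = 13 and 6^1 + 7^1 = 13.
Assume L(j) = 6^j + 7^j for all 0 ≤ j ≤ m, where m ≥ 1.
Then L(m+1) = 13L(m) − 42L(m−1) = 13·(6^m + 7^m) − 42·(6^{m−1} + 7^{m−1}) = (13·6 − 42)6^{m−1} + (13·7 − 42)7^{m−1} = 36·6^{m−1} + 49·7^{m−1} = 6^{m+1} + 7^{m+1}.
This completes the inductive step, so L(n) = 6^n + 7^n for all n ≥ 0.

L(n) = 6^n + 7^n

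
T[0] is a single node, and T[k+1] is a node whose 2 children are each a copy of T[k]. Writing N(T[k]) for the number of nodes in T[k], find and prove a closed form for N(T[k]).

Claim: N(T[k]) = 2^{k+1} − 1.

Base case: N(T[0]) = 1, and 2^{0+1} − 1 = 1.
Assume N(T[m]) = 2^{m+1} − 1.
Then N(T[m+1]) = 1 + 2N(T[m]) = 1 + 2(2^{m+1} − 1) = 2^{m+2} − 2 + 1 = 2^{m+2} − 1.
By induction, N(T[k]) = 2^{k+1} − 1 for all k ≥ 0.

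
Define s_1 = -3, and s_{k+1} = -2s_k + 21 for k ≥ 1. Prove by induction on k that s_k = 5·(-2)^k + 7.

Base case: s_1 = -3, and 5·(-2)^1 + 7 = -10 + 7 = -3.
Assume s_m = 5·(-2)^m + 7 for some m ≥ 1.
Then s_{m+1} = -2s_m + 21 = -2·(5·(-2)^m + 7) + 21 = -10·(-2)^m − 14 + 21 = 5·(-2)^{m+1} + 7.
This completes the inductive step, so s_k = 5·(-2)^k + 7 for all k ≥ 1.

s_k = 5·(-2)^k + 7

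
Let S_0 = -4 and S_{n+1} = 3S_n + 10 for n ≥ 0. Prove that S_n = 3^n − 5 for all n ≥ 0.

Base case: S_0 = -4, and 3^0 − 5 = 1 − 5 = -4.
Assume S_r = 3^r − 5 for some r ≥ 0.
Then S_{r+1} = 3S_r + 10 = 3·(3^r − 5) + 10 = 3^{r+1} − 15 + 10 = 3^{r+1} − 5.
Hence S_n = 3^n − 5 for every n ≥ 0, by induction.

S_n = 3^n − 5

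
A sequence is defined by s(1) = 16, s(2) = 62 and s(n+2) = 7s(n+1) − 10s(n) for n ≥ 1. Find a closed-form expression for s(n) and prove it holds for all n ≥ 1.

Claim: s(n) = 3·2^n + 2·5^n.

Base cases: s(1) = 16 and 3·2^1 + 2·5^1 = 16; s(2) = 62 and 3·2^2 + 2·5^2 = 62.
Assume s(j) = 3·2^j + 2·5^j for all 1 ≤ j ≤ k, where k ≥ 2.
Then s(k+1) = 7s(k) − 10s(k−1) = 7·(3·2^k + 2·5^k) − 10·(3·2^{k−1} + 2·5^{k−1}) = 3·(7·2 − 10)2^{k−1} + 2·(7·5 − 10)5^{k−1} = 12·2^{k−1} + 50·5^{k−1} = 3·2^{k+1} + 2·5^{k+1}.
Hence s(n) = 3·2^n + 2·5^n for every n ≥ 1, by strong induction.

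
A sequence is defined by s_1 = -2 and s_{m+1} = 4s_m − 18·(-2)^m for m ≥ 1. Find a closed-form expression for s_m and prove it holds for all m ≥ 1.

Claim: s_m = 4^m + 3·(-2)^m.

Base case: s_1 = -2, and 4^1 + 3·(-2)^1 = 4 − 6 = -2.
Assume s_r = 4^r + 3·(-2)^r for some r ≥ 1.
Then s_{r+1} = 4s_r − 18·(-2)^r = 4·(4^r + 3·(-2)^r) − 18·(-2)^r = 4^{r+1} + 12·(-2)^r − 18·(-2)^r = 4^{r+1} − 6·(-2)^r = 4^{r+1} + 3·(-2)^{r+1}.
By induction, s_m = 4^m + 3·(-2)^m for all m ≥ 1.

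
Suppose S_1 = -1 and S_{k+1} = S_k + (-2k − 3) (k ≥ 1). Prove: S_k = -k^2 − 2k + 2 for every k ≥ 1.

Base case: S_1 = -1, and -1^2 − 2·1 + 2 = -1.
Assume S_m = -m^2 − 2m + 2.
Then S_{m+1} = S_m + (-2m − 3) = (-m^2 − 2m + 2) + (-2m − 3) = -m^2 − 4m − 1,
and -(m+1)^2 − 2·(m+1) + 2 = -m^2 − 4m − 1.
By induction, S_k = -k^2 − 2k + 2 for all k ≥ 1.

S_k = -k^2 − 2k + 2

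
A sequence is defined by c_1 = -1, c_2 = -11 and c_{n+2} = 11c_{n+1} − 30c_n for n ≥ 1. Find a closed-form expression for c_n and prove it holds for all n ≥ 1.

Claim: c_n = 5^n − 6^n.

Base cases: c_1 = -1 and 5^1 − 6^1 = -1; c_2 = -11 and 5^2 − 6^2 = -11.
Assume c_i = 5^i − 6^i for all 1 ≤ i ≤ j, where j ≥ 2.
Then c_{j+1} = 11c_j − 30c_{j−1} = 11·(5^j − 6^j) − 30·(5^{j−1} − 6^{j−1}) = (11·5 − 30)5^{j−1} − (11·6 − 30)6^{j−1} = 25·5^{j−1} − 36·6^{j−1} = 5^{j+1} − 6^{j+1}.
By strong induction, c_n = 5^n − 6^n for all n ≥ 1.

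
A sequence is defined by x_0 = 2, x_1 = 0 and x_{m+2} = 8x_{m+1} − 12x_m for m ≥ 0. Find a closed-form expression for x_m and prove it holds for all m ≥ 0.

Claim: x_m = 3·2^m − 6^m.

Base cases: x_0 = 2 and 3·2^0 − 6^0 = 2; x_1 = 0 and 3·2^1 − 6^1 = 0.
Assume x_j = 3·2^j − 6^j for all 0 ≤ j ≤ k, where k ≥ 1.
Then x_{k+1} = 8x_k − 12x_{k−1} = 8·(3·2^k − 6^k) − 12·(3·2^{k−1} − 6^{k−1}) = 3·(8·2 − 12)2^{k−1} − (8·6 − 12)6^{k−1} = 12·2^{k−1} − 36·6^{k−1} = 3·2^{k+1} − 6^{k+1}.
So the formula holds for k+1, and by strong induction x_m = 3·2^m − 6^m for all m ≥ 0.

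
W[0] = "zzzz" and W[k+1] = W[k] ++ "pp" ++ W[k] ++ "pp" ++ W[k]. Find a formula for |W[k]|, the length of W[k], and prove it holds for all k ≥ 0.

Claim: |W[k]| = 6·3^k − 2.

Base case: |W[0]| = 4, and 6·3^0 − 2 = 4.
Assume |W[m]| = 6·3^m − 2.
Then |W[m+1]| = 3|W[m]| + 4 = 3(6·3^m − 2) + 4 = 6·3^{m+1} − 6 + 4 = 6·3^{m+1} − 2.
By induction, |W[k]| = 6·3^k − 2 for all k ≥ 0.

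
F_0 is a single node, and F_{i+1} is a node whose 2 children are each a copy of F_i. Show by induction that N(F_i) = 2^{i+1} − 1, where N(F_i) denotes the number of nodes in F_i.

Base case: N(F_0) = 1, and 2^{0+1} − 1 = 1.
Assume N(F_r) = 2^{r+1} − 1.
Then N(F_{r+1}) = 1 + 2N(F_r) = 1 + 2(2^{r+1} − 1) = 2^{r+2} − 2 + 1 = 2^{r+2} − 1.
By induction, N(F_i) = 2^{i+1} − 1 for all i ≥ 0.

N(F_i) = 2^{i+1} − 1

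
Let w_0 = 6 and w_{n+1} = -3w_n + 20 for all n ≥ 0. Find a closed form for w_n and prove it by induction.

Claim: w_n = (-3)^n + 5.

Base case: w_0 = 6, and (-3)^0 + 5 = 1 + 5 = 6.
Assume w_j = (-3)^j + 5 for some j ≥ 0.
Then w_{j+1} = -3w_j + 20 = -3·((-3)^j + 5) + 20 = -3·(-3)^j − 15 + 20 = (-3)^{j+1} + 5.
By induction, w_n = (-3)^n + 5 for all n ≥ 0.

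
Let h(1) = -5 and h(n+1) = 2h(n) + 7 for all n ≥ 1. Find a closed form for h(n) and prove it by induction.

Claim: h(n) = 2^n − 7.

Base case: h(1) = -5, and 2^1 − 7 = 2 − 7 = -5.
Assume h(m) = 2^m − 7 for some m ≥ 1.
Then h(m+1) = 2h(m) + 7 = 2·(2^m − 7) + 7 = 2^{m+1} − 14 + 7 = 2^{m+1} − 7.
Hence h(n) = 2^n − 7 for every n ≥ 1, by induction.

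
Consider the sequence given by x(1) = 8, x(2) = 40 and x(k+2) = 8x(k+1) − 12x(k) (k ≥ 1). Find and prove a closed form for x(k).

Claim: x(k) = 6^k + 2^k.

Base cases: x(1) = 8 and 6^1 + 2^1 = 8; x(2) = 40 and 6^2 + 2^2 = 40.
Assume x(j) = 6^j + 2^j for all 1 ≤ j ≤ m, where m ≥ 2.
Then x(m+1) = 8x(m) − 12x(m−1) = 8·(6^m + 2^m) − 12·(6^{m−1} + 2^{m−1}) = (8·6 − 12)6^{m−1} + (8·2 − 12)2^{m−1} = 36·6^{m−1} + 4·2^{m−1} = 6^{m+1} + 2^{m+1}.
Hence x(k) = 6^k + 2^k for every k ≥ 1, by strong induction.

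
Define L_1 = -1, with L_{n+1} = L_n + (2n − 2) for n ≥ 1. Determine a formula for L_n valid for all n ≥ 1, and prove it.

Claim: L_n = n^2 − 3n + 1.

Base case: L_1 = -1, and 1^2 − 3·1 + 1 = -1.
Assume L_m = m^2 − 3m + 1.
Then L_{m+1} = L_m + (2m − 2) = (m^2 − 3m + 1) + (2m − 2) = m^2 − m − 1,
and (m+1)^2 − 3·(m+1) + 1 = m^2 − m − 1.
Hence L_n = n^2 − 3n + 1 for every n ≥ 1, by induction.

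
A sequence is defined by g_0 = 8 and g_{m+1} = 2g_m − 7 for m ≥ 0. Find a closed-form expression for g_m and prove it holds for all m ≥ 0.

Claim: g_m = 2^m + 7.

Base case: g_0 = 8, and 2^0 + 7 = 1 + 7 = 8.
Assume g_r = 2^r + 7 for some r ≥ 0.
Then g_{r+1} = 2g_r − 7 = 2·(2^r + 7) − 7 = 2^{r+1} + 14 − 7 = 2^{r+1} + 7.
This completes the inductive step, so g_m = 2^m + 7 for all m ≥ 0.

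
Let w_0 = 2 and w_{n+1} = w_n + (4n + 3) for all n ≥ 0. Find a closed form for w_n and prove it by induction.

Claim: w_n = 2n^2 + n + 2.

Base case: w_0 = 2, and 2·0^2 + 0 + 2 = 2.
Assume w_k = 2k^2 + k + 2.
Then w_{k+1} = w_k + (4k + 3) = (2k^2 + k + 2) + (4k + 3) = 2k^2 + 5k + 5,
and 2·(k+1)^2 + (k+1) + 2 = 2k^2 + 5k + 5.
Hence w_n = 2n^2 + n + 2 for every n ≥ 0, by induction.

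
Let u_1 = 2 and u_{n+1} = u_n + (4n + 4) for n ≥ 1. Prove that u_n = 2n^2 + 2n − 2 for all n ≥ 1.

Base case: u_1 = 2, and 2·1^2 + 2·1 − 2 = 2.
Assume u_r = 2r^2 + 2r − 2.
Then u_{r+1} = u_r + (4r + 4) = (2r^2 + 2r − 2) + (4r + 4) = 2r^2 + 6r + 2,
and 2·(r+1)^2 + 2·(r+1) − 2 = 2r^2 + 6r + 2.
This completes the inductive step, so u_n = 2n^2 + 2n − 2 for all n ≥ 1.

u_n = 2n^2 + 2n − 2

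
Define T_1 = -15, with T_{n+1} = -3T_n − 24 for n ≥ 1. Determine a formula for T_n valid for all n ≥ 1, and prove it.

Claim: T_n = 3·(-3)^n − 6.

Base case: T_1 = -15, and 3·(-3)^1 − 6 = -9 − 6 = -15.
Assume T_r = 3·(-3)^r − 6 for some r ≥ 1.
Then T_{r+1} = -3T_r − 24 = -3·(3·(-3)^r − 6) − 24 = -9·(-3)^r + 18 − 24 = 3·(-3)^{r+1} − 6.
This completes the inductive step, so T_n = 3·(-3)^n − 6 for all n ≥ 1.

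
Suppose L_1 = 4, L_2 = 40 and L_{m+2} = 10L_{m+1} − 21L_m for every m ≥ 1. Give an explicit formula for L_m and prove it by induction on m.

Claim: L_m = -3^m + 7^m.

Base cases: L_1 = 4 and -3^1 + 7^1 = 4; L_2 = 40 and -3^2 + 7^2 = 40.
Assume L_j = -3^j + 7^j for all 1 ≤ j ≤ r, where r ≥ 2.
Then L_{r+1} = 10L_r − 21L_{r−1} = 10·(-3^r + 7^r) − 21·(-3^{r−1} + 7^{r−1}) = -(10·3 − 21)3^{r−1} + (10·7 − 21)7^{r−1} = -9·3^{r−1} + 49·7^{r−1} = -3^{r+1} + 7^{r+1}.
This completes the inductive step, so L_m = -3^m + 7^m for all m ≥ 1.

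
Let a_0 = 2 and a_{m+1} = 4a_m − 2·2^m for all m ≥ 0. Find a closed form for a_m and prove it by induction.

Claim: a_m = 4^m + 2^m.

Base case: a_0 = 2, and 4^0 + 2^0 = 1 + 1 = 2.
Assume a_r = 4^r + 2^r for some r ≥ 0.
Then a_{r+1} = 4a_r − 2·2^r = 4·(4^r + 2^r) − 2·2^r = 4^{r+1} + 4·2^r − 2·2^r = 4^{r+1} + 2·2^r = 4^{r+1} + 2^{r+1}.
By induction, a_m = 4^m + 2^m for all m ≥ 0.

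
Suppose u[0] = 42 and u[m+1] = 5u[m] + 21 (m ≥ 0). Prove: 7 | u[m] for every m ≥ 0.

Base case: u[0] = 42 = 7·6, so 7 | u[0].
Assume 7 | u[r], so u[r] = 7t for some integer t.
Then u[r+1] = 5u[r] + 21 = 5·(7t) + 21 = 7(5t + 3), so 7 | u[r+1].
By induction, 7 | u[m] for all m ≥ 0.

7 | u[m]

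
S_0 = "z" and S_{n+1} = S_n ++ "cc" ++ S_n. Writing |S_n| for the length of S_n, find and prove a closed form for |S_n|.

Claim: |S_n| = 3·2^n − 2.

Base case: |S_0| = 1, and 3·2^0 − 2 = 1.
Assume |S_r| = 3·2^r − 2.
Then |S_{r+1}| = |S_r| + 2 + |S_r| = 2|S_r| + 2 = 2(3·2^r − 2) + 2 = 3·2^{r+1} − 4 + 2 = 3·2^{r+1} − 2.
This completes the inductive step, so |S_n| = 3·2^n − 2 for all n ≥ 0.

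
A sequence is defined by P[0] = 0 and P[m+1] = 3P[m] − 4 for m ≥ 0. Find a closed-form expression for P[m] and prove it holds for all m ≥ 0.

Claim: P[m] = -2·3^m + 2.

Base case: P[0] = 0, and -2·3^0 + 2 = -2 + 2 = 0.
Assume P[k] = -2·3^k + 2 for some k ≥ 0.
Then P[k+1] = 3P[k] − 4 = 3·(-2·3^k + 2) − 4 = -6·3^k + 6 − 4 = -2·3^{k+1} + 2.
So the formula holds for k+1, and by induction P[m] = -2·3^m + 2 for all m ≥ 0.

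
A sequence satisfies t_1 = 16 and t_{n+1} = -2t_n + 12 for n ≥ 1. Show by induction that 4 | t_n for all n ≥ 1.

Base case: t_1 = 16 = 4·4, so 4 | t_1.
Assume 4 | t_r, so t_r = 4s for some integer s.
Then t_{r+1} = -2t_r + 12 = -2·(4s) + 12 = 4(-2s + 3), so 4 | t_{r+1}.
So the property holds for r+1, and by induction 4 | t_n for all n ≥ 1.

4 | t_n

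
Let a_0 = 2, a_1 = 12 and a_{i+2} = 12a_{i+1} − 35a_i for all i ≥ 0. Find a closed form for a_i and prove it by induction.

Claim: a_i = 5^i + 7^i.

Base cases: a_0 = 2 and 5^0 + 7^0 = 2; a_1 = 12 and 5^1 + 7^1 = 12.
Assume a_j = 5^j + 7^j for all 0 ≤ j ≤ r, where r ≥ 1.
Then a_{r+1} = 12a_r − 35a_{r−1} = 12·(5^r + 7^r) − 35·(5^{r−1} + 7^{r−1}) = (12·5 − 35)5^{r−1} + (12·7 − 35)7^{r−1} = 25·5^{r−1} + 49·7^{r−1} = 5^{r+1} + 7^{r+1}.
Hence a_i = 5^i + 7^i for every i ≥ 0, by strong induction.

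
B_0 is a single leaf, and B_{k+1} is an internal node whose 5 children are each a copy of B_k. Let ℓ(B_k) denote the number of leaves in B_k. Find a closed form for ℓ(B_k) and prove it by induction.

Claim: ℓ(B_k) = 5^k.

Base case: ℓ(B_0) = 1, and 5^0 = 1.
Assume ℓ(B_j) = 5^j.
Then ℓ(B_{j+1}) = 5·ℓ(B_j) = 5·5^j = 5^{j+1}.
So the formula holds for j+1, and by induction ℓ(B_k) = 5^k for all k ≥ 0.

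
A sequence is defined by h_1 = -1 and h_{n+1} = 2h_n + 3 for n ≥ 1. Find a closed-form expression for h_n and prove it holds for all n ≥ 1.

Claim: h_n = 2^n − 3.

Base case: h_1 = -1, and 2^1 − 3 = 2 − 3 = -1.
Assume h_j = 2^j − 3 for some j ≥ 1.
Then h_{j+1} = 2h_j + 3 = 2·(2^j − 3) + 3 = 2^{j+1} − 6 + 3 = 2^{j+1} − 3.
This completes the inductive step, so h_n = 2^n − 3 for all n ≥ 1.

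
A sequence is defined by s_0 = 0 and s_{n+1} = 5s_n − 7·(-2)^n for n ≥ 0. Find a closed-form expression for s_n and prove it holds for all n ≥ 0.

Claim: s_n = -5^n + (-2)^n.

Base case: s_0 = 0, and -5^0 + (-2)^0 = -1 + 1 = 0.
Assume s_k = -5^k + (-2)^k for some k ≥ 0.
Then s_{k+1} = 5s_k − 7·(-2)^k = 5·(-5^k + (-2)^k) − 7·(-2)^k = -5^{k+1} + 5·(-2)^k − 7·(-2)^k = -5^{k+1} − 2·(-2)^k = -5^{k+1} + (-2)^{k+1}.
This completes the inductive step, so s_n = -5^n + (-2)^n for all n ≥ 0.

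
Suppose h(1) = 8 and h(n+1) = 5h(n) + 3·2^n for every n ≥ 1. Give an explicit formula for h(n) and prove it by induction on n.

Claim: h(n) = 2·5^n − 2^n.

Base case: h(1) = 8, and 2·5^1 − 2^1 = 10 − 2 = 8.
Assume h(m) = 2·5^m − 2^m for some m ≥ 1.
Then h(m+1) = 5h(m) + 3·2^m = 5·(2·5^m − 2^m) + 3·2^m = 2·5^{m+1} − 5·2^m + 3·2^m = 2·5^{m+1} − 2·2^m = 2·5^{m+1} − 2^{m+1}.
This completes the inductive step, so h(n) = 2·5^n − 2^n for all n ≥ 1.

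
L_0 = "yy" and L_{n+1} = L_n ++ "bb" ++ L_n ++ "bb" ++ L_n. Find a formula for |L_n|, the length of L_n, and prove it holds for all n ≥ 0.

Claim: |L_n| = 4·3^n − 2.

Base case: |L_0| = 2, and 4·3^0 − 2 = 2.
Assume |L_r| = 4·3^r − 2.
Then |L_{r+1}| = 3|L_r| + 4 = 3(4·3^r − 2) + 4 = 4·3^{r+1} − 6 + 4 = 4·3^{r+1} − 2.
This completes the inductive step, so |L_n| = 4·3^n − 2 for all n ≥ 0.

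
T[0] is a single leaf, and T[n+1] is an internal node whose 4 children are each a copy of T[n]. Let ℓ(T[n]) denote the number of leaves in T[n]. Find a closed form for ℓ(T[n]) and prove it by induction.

Claim: ℓ(T[n]) = 4^n.

Base case: ℓ(T[0]) = 1, and 4^0 = 1.
Assume ℓ(T[r]) = 4^r.
Then ℓ(T[r+1]) = 4·ℓ(T[r]) = 4·4^r = 4^{r+1}.
By induction, ℓ(T[n]) = 4^n for all n ≥ 0.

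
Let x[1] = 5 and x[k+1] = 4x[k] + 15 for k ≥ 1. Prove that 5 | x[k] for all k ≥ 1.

Base case: x[1] = 5 = 5·1, so 5 | x[1].
Assume 5 | x[j], so x[j] = 5t for some integer t.
Then x[j+1] = 4x[j] + 15 = 4·(5t) + 15 = 5(4t + 3), so 5 | x[j+1].
This completes the inductive step, so 5 | x[k] for all k ≥ 1.

5 | x[k]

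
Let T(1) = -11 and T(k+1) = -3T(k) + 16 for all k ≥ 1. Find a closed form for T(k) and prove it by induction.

Claim: T(k) = 5·(-3)^k + 4.

Base case: T(1) = -11, and 5·(-3)^1 + 4 = -15 + 4 = -11.
Assume T(r) = 5·(-3)^r + 4 for some r ≥ 1.
Then T(r+1) = -3T(r) + 16 = -3·(5·(-3)^r + 4) + 16 = -15·(-3)^r − 12 + 16 = 5·(-3)^{r+1} + 4.
So the formula holds for r+1, and by induction T(k) = 5·(-3)^k + 4 for all k ≥ 1.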